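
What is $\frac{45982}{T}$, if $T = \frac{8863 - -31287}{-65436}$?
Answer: $- \frac{1504439076}{20075} \approx -74941.0$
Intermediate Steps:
$T = - \frac{20075}{32718}$ ($T = \left(8863 + 31287\right) \left(- \frac{1}{65436}\right) = 40150 \left(- \frac{1}{65436}\right) = - \frac{20075}{32718} \approx -0.61358$)
$\frac{45982}{T} = \frac{45982}{- \frac{20075}{32718}} = 45982 \left(- \frac{32718}{20075}\right) = - \frac{1504439076}{20075}$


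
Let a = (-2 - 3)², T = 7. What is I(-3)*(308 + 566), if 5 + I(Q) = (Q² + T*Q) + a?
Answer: 6992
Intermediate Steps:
a = 25 (a = (-5)² = 25)
I(Q) = 20 + Q² + 7*Q (I(Q) = -5 + ((Q² + 7*Q) + 25) = -5 + (25 + Q² + 7*Q) = 20 + Q² + 7*Q)
I(-3)*(308 + 566) = (20 + (-3)² + 7*(-3))*(308 + 566) = (20 + 9 - 21)*874 = 8*874 = 6992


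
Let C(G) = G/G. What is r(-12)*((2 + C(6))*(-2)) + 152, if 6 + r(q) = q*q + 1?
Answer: -682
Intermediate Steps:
C(G) = 1
r(q) = -5 + q**2 (r(q) = -6 + (q*q + 1) = -6 + (q**2 + 1) = -6 + (1 + q**2) = -5 + q**2)
r(-12)*((2 + C(6))*(-2)) + 152 = (-5 + (-12)**2)*((2 + 1)*(-2)) + 152 = (-5 + 144)*(3*(-2)) + 152 = 139*(-6) + 152 = -834 + 152 = -682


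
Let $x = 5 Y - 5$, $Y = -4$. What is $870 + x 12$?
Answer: $570$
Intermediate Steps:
$x = -25$ ($x = 5 \left(-4\right) - 5 = -20 - 5 = -25$)
$870 + x 12 = 870 - 300 = 570$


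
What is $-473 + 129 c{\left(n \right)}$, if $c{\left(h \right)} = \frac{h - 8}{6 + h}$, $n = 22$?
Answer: $- \frac{817}{2} \approx -408.5$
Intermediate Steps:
$c{\left(h \right)} = \frac{-8 + h}{6 + h}$
$-473 + 129 c{\left(n \right)} = -473 + 129 \frac{-8 + 22}{6 + 22} = -473 + 129 \cdot \frac{1}{28} \cdot 14 = -473 + 129 \cdot \frac{1}{2} = -473 + \frac{129}{2} = - \frac{817}{2}$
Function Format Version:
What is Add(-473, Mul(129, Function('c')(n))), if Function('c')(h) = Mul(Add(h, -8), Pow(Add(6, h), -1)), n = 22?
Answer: Rational(-817, 2) ≈ -408.50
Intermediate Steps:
Function('c')(h) = Mul(Pow(Add(6, h), -1), Add(-8, h)) (Function('c')(h) = Mul(Add(-8, h), Pow(Add(6, h), -1)) = Mul(Pow(Add(6, h), -1), Add(-8, h)))
Add(-473, Mul(129, Function('c')(n))) = Add(-473, Mul(129, Mul(Pow(Add(6, 22), -1), Add(-8, 22)))) = Add(-473, Mul(129, Mul(Pow(28, -1), 14))) = Add(-473, Mul(129, Mul(Rational(1, 28), 14))) = Add(-473, Mul(129, Rational(1, 2))) = Add(-473, Rational(129, 2)) = Rational(-817, 2)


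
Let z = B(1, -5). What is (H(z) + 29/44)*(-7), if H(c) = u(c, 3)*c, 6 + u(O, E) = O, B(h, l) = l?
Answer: -17143/44 ≈ -389.61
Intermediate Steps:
z = -5
u(O, E) = -6 + O
H(c) = c*(-6 + c) (H(c) = (-6 + c)*c = c*(-6 + c))
(H(z) + 29/44)*(-7) = (-5*(-6 - 5) + 29/44)*(-7) = (-5*(-11) + 29*(1/44))*(-7) = (55 + 29/44)*(-7) = (2449/44)*(-7) = -17143/44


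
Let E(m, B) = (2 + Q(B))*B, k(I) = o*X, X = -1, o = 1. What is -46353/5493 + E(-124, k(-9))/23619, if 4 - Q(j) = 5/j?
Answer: -364957310/43246389 ≈ -8.4390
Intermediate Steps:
Q(j) = 4 - 5/j
k(I) = -1 (k(I) = 1*(-1) = -1)
E(m, B) = B*(6 - 5/B) (E(m, B) = (2 + (4 - 5/B))*B = (6 - 5/B)*B = B*(6 - 5/B))
-46353/5493 + E(-124, k(-9))/23619 = -46353/5493 + (-5 + 6*(-1))/23619 = -46353*1/5493 + (-5 - 6)*(1/23619) = -15451/1831 - 11*1/23619 = -15451/1831 - 11/23619 = -364957310/43246389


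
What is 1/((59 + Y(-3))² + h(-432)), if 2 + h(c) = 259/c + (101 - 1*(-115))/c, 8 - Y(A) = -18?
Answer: 432/3119861 ≈ 0.00013847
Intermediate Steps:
Y(A) = 26 (Y(A) = 8 - 1*(-18) = 8 + 18 = 26)
h(c) = -2 + 475/c (h(c) = -2 + (259/c + (101 - 1*(-115))/c) = -2 + (259/c + (101 + 115)/c) = -2 + (259/c + 216/c) = -2 + 475/c)
1/((59 + Y(-3))² + h(-432)) = 1/((59 + 26)² + (-2 + 475/(-432))) = 1/(85² + (-2 + 475*(-1/432))) = 1/(7225 + (-2 - 475/432)) = 1/(7225 - 1339/432) = 1/(3119861/432) = 432/3119861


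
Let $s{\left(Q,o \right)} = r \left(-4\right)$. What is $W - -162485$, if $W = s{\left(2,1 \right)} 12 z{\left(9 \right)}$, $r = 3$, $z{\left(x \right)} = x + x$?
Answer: $159893$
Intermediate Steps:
$z{\left(x \right)} = 2 x$
$s{\left(Q,o \right)} = -12$ ($s{\left(Q,o \right)} = 3 \left(-4\right) = -12$)
$W = -2592$ ($W = \left(-12\right) 12 \cdot 2 \cdot 9 = \left(-144\right) 18 = -2592$)
$W - -162485 = -2592 - -162485 = -2592 + 162485 = 159893$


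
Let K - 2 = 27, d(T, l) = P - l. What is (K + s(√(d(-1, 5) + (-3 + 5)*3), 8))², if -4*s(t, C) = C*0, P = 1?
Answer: 841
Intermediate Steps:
d(T, l) = 1 - l
s(t, C) = 0 (s(t, C) = -C*0/4 = -¼*0 = 0)
K = 29 (K = 2 + 27 = 29)
(K + s(√(d(-1, 5) + (-3 + 5)*3), 8))² = (29 + 0)² = 29² = 841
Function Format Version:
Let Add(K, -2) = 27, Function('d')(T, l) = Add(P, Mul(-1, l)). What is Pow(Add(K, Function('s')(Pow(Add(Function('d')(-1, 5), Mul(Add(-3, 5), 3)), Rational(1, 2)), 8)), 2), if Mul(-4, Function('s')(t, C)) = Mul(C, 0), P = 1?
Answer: 841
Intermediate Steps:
Function('d')(T, l) = Add(1, Mul(-1, l))
Function('s')(t, C) = 0 (Function('s')(t, C) = Mul(Rational(-1, 4), Mul(C, 0)) = Mul(Rational(-1, 4), 0) = 0)
K = 29 (K = Add(2, 27) = 29)
Pow(Add(K, Function('s')(Pow(Add(Function('d')(-1, 5), Mul(Add(-3, 5), 3)), Rational(1, 2)), 8)), 2) = Pow(Add(29, 0), 2) = Pow(29, 2) = 841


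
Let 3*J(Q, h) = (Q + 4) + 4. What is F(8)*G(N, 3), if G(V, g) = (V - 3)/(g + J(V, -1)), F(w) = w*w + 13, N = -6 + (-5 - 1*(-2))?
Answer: -693/2 ≈ -346.50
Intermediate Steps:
N = -9 (N = -6 + (-5 + 2) = -6 - 3 = -9)
F(w) = 13 + w**2 (F(w) = w**2 + 13 = 13 + w**2)
J(Q, h) = 8/3 + Q/3 (J(Q, h) = ((Q + 4) + 4)/3 = ((4 + Q) + 4)/3 = (8 + Q)/3 = 8/3 + Q/3)
G(V, g) = (-3 + V)/(8/3 + g + V/3) (G(V, g) = (V - 3)/(g + (8/3 + V/3)) = (-3 + V)/(8/3 + g + V/3))
F(8)*G(N, 3) = (13 + 8**2)*(3*(-3 - 9)/(8 - 9 + 3*3)) = (13 + 64)*(3*(-12)/(8 - 9 + 9)) = 77*(3*(-12)/8) = 77*(3*(1/8)*(-12)) = 77*(-9/2) = -693/2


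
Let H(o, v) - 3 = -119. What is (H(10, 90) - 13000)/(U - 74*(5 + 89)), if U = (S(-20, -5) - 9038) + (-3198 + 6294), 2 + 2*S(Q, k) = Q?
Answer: 4372/4303 ≈ 1.0160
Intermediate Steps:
H(o, v) = -116 (H(o, v) = 3 - 119 = -116)
S(Q, k) = -1 + Q/2
U = -5953 (U = ((-1 + (1/2)*(-20)) - 9038) + (-3198 + 6294) = ((-1 - 10) - 9038) + 3096 = (-11 - 9038) + 3096 = -9049 + 3096 = -5953)
(H(10, 90) - 13000)/(U - 74*(5 + 89)) = (-116 - 13000)/(-5953 - 74*(5 + 89)) = -13116/(-5953 - 74*94) = -13116/(-5953 - 6956) = -13116/(-12909) = -13116*(-1/12909) = 4372/4303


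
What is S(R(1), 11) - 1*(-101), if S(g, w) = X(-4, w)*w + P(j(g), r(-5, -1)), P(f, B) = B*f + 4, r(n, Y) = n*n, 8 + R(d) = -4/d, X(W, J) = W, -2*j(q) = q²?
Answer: -1739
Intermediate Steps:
j(q) = -q²/2
R(d) = -8 - 4/d
r(n, Y) = n²
P(f, B) = 4 + B*f
S(g, w) = 4 - 4*w - 25*g²/2 (S(g, w) = -4*w + (4 + (-5)²*(-g²/2)) = -4*w + (4 + 25*(-g²/2)) = -4*w + (4 - 25*g²/2) = 4 - 4*w - 25*g²/2)
S(R(1), 11) - 1*(-101) = (4 - 4*11 - 25*(-8 - 4/1)²/2) - 1*(-101) = (4 - 44 - 25*(-8 - 4*1)²/2) + 101 = (4 - 44 - 25*(-8 - 4)²/2) + 101 = (4 - 44 - 25/2*(-12)²) + 101 = (4 - 44 - 25/2*144) + 101 = (4 - 44 - 1800) + 101 = -1840 + 101 = -1739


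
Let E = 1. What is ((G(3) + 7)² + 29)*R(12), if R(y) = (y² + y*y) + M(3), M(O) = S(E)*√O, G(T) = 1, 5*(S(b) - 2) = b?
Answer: 26784 + 1023*√3/5 ≈ 27138.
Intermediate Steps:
S(b) = 2 + b/5
M(O) = 11*√O/5 (M(O) = (2 + (⅕)*1)*√O = (2 + ⅕)*√O = 11*√O/5)
R(y) = 2*y² + 11*√3/5 (R(y) = (y² + y*y) + 11*√3/5 = (y² + y²) + 11*√3/5 = 2*y² + 11*√3/5)
((G(3) + 7)² + 29)*R(12) = ((1 + 7)² + 29)*(2*12² + 11*√3/5) = (8² + 29)*(2*144 + 11*√3/5) = (64 + 29)*(288 + 11*√3/5) = 93*(288 + 11*√3/5) = 26784 + 1023*√3/5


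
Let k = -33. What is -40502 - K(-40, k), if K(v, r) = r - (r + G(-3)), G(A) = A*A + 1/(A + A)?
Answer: -242959/6 ≈ -40493.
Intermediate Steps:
G(A) = A² + 1/(2*A)
K(v, r) = -53/6 (K(v, r) = r - (r + (½ + (-3)³)/(-3)) = r - (r - (½ - 27)/3) = r - (r - ⅓*(-53/2)) = r - (r + 53/6) = r - (53/6 + r) = r + (-53/6 - r) = -53/6)
-40502 - K(-40, k) = -40502 - 1*(-53/6) = -40502 + 53/6 = -242959/6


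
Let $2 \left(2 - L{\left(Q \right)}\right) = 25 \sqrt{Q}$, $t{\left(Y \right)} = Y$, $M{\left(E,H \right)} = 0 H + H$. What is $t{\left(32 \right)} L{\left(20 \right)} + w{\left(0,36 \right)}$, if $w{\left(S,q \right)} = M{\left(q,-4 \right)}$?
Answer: $60 - 800 \sqrt{5} \approx -1728.9$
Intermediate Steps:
$M{\left(E,H \right)} = H$ ($M{\left(E,H \right)} = 0 + H = H$)
$w{\left(S,q \right)} = -4$
$L{\left(Q \right)} = 2 - \frac{25 \sqrt{Q}}{2}$
$t{\left(32 \right)} L{\left(20 \right)} + w{\left(0,36 \right)} = 32 \left(2 - \frac{25 \sqrt{20}}{2}\right) - 4 = 32 \left(2 - \frac{25 \cdot 2 \sqrt{5}}{2}\right) - 4 = 32 \left(2 - 25 \sqrt{5}\right) - 4 = \left(64 - 800 \sqrt{5}\right) - 4 = 60 - 800 \sqrt{5}$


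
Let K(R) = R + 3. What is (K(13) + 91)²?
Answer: 11449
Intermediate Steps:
K(R) = 3 + R
(K(13) + 91)² = ((3 + 13) + 91)² = (16 + 91)² = 107² = 11449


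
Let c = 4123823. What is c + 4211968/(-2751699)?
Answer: 11347515413309/2751699 ≈ 4.1238e+6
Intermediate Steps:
c + 4211968/(-2751699) = 4123823 + 4211968/(-2751699) = 4123823 + 4211968*(-1/2751699) = 4123823 - 4211968/2751699 = 11347515413309/2751699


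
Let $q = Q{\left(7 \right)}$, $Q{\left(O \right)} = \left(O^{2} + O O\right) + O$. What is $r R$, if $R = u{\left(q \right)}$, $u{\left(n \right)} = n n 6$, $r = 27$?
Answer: $1786050$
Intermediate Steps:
$Q{\left(O \right)} = O + 2 O^{2}$ ($Q{\left(O \right)} = \left(O^{2} + O^{2}\right) + O = 2 O^{2} + O = O + 2 O^{2}$)
$q = 105$ ($q = 7 \left(1 + 2 \cdot 7\right) = 7 \left(1 + 14\right) = 7 \cdot 15 = 105$)
$u{\left(n \right)} = 6 n^{2}$ ($u{\left(n \right)} = n^{2} \cdot 6 = 6 n^{2}$)
$R = 66150$ ($R = 6 \cdot 105^{2} = 6 \cdot 11025 = 66150$)
$r R = 27 \cdot 66150 = 1786050$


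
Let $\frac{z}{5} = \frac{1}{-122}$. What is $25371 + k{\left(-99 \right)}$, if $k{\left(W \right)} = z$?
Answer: $\frac{3095257}{122} \approx 25371.0$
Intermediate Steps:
$z = - \frac{5}{122}$ ($z = \frac{5}{-122} = 5 \left(- \frac{1}{122}\right) = - \frac{5}{122} \approx -0.040984$)
$k{\left(W \right)} = - \frac{5}{122}$
$25371 + k{\left(-99 \right)} = 25371 - \frac{5}{122} = \frac{3095257}{122}$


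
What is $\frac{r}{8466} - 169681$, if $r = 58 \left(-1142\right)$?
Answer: $- \frac{718292791}{4233} \approx -1.6969 \cdot 10^{5}$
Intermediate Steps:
$r = -66236$
$\frac{r}{8466} - 169681 = - \frac{66236}{8466} - 169681 = \left(-66236\right) \frac{1}{8466} - 169681 = - \frac{33118}{4233} - 169681 = - \frac{718292791}{4233}$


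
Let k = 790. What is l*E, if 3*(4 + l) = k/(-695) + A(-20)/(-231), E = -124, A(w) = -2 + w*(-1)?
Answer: 17538064/32109 ≈ 546.20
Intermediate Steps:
A(w) = -2 - w
l = -141436/32109 (l = -4 + (790/(-695) + (-2 - 1*(-20))/(-231))/3 = -4 + (790*(-1/695) + (-2 + 20)*(-1/231))/3 = -4 + (-158/139 + 18*(-1/231))/3 = -4 + (-158/139 - 6/77)/3 = -4 + (⅓)*(-13000/10703) = -4 - 13000/32109 = -141436/32109 ≈ -4.4049)
l*E = -141436/32109*(-124) = 17538064/32109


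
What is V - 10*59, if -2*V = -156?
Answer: -512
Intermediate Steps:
V = 78 (V = -½*(-156) = 78)
V - 10*59 = 78 - 10*59 = 78 - 590 = -512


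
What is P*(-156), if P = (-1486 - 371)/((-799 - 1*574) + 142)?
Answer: -289692/1231 ≈ -235.33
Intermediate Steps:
P = 1857/1231 (P = -1857/((-799 - 574) + 142) = -1857/(-1373 + 142) = -1857/(-1231) = -1857*(-1/1231) = 1857/1231 ≈ 1.5085)
P*(-156) = (1857/1231)*(-156) = -289692/1231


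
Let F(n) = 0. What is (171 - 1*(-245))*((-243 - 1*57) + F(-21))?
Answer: -124800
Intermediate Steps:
(171 - 1*(-245))*((-243 - 1*57) + F(-21)) = (171 - 1*(-245))*((-243 - 1*57) + 0) = (171 + 245)*((-243 - 57) + 0) = 416*(-300 + 0) = 416*(-300) = -124800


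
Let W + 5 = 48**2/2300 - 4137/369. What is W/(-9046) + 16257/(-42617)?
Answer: -5177516721908/13632716970975 ≈ -0.37979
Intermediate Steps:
W = -1075702/70725 (W = -5 + (48**2/2300 - 4137/369) = -5 + (2304*(1/2300) - 4137*1/369) = -5 + (576/575 - 1379/123) = -5 - 722077/70725 = -1075702/70725 ≈ -15.210)
W/(-9046) + 16257/(-42617) = -1075702/70725/(-9046) + 16257/(-42617) = -1075702/70725*(-1/9046) + 16257*(-1/42617) = 537851/319889175 - 16257/42617 = -5177516721908/13632716970975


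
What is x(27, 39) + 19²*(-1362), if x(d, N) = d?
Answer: -491655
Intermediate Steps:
x(27, 39) + 19²*(-1362) = 27 + 19²*(-1362) = 27 + 361*(-1362) = 27 - 491682 = -491655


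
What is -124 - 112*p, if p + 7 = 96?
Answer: -10092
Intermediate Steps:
p = 89 (p = -7 + 96 = 89)
-124 - 112*p = -124 - 112*89 = -124 - 9968 = -10092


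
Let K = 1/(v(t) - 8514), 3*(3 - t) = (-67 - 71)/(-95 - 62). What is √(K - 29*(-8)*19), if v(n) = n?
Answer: 3*√874559680975219/1336273 ≈ 66.393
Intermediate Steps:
t = 425/157 (t = 3 - (-67 - 71)/(3*(-95 - 62)) = 3 - (-46)/(-157) = 3 - (-46)*(-1)/157 = 3 - ⅓*138/157 = 3 - 46/157 = 425/157 ≈ 2.7070)
K = -157/1336273 (K = 1/(425/157 - 8514) = 1/(-1336273/157) = -157/1336273 ≈ -0.00011749)
√(K - 29*(-8)*19) = √(-157/1336273 - 29*(-8)*19) = √(-157/1336273 + 232*19) = √(-157/1336273 + 4408) = √(5890291227/1336273) = 3*√874559680975219/1336273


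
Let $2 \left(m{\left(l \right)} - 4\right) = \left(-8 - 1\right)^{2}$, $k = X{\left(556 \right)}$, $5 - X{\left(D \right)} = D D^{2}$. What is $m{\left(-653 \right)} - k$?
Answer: $\frac{343759311}{2} \approx 1.7188 \cdot 10^{8}$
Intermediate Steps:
$X{\left(D \right)} = 5 - D^{3}$ ($X{\left(D \right)} = 5 - D D^{2} = 5 - D^{3}$)
$k = -171879611$ ($k = 5 - 556^{3} = 5 - 171879616 = -171879611$)
$m{\left(l \right)} = \frac{89}{2}$ ($m{\left(l \right)} = 4 + \frac{\left(-8 - 1\right)^{2}}{2} = 4 + \frac{\left(-9\right)^{2}}{2} = 4 + \frac{1}{2} \cdot 81 = 4 + \frac{81}{2} = \frac{89}{2}$)
$m{\left(-653 \right)} - k = \frac{89}{2} - -171879611 = \frac{89}{2} + 171879611 = \frac{343759311}{2}$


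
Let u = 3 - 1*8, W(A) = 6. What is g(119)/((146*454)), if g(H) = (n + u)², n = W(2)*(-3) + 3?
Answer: 100/16571 ≈ 0.0060346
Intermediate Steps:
n = -15 (n = 6*(-3) + 3 = -18 + 3 = -15)
u = -5 (u = 3 - 8 = -5)
g(H) = 400 (g(H) = (-15 - 5)² = (-20)² = 400)
g(119)/((146*454)) = 400/((146*454)) = 400/66284 = 400*(1/66284) = 100/16571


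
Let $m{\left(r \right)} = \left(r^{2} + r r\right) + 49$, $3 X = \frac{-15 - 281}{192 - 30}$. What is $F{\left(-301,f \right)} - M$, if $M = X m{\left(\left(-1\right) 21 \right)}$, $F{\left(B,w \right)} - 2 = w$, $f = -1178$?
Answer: $- \frac{147980}{243} \approx -608.97$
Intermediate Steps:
$X = - \frac{148}{243}$ ($X = \frac{\left(-15 - 281\right) \frac{1}{192 - 30}}{3} = \frac{\left(-296\right) \frac{1}{162}}{3} = \frac{1}{3} \left(- \frac{148}{81}\right) = - \frac{148}{243} \approx -0.60905$)
$F{\left(B,w \right)} = 2 + w$
$m{\left(r \right)} = 49 + 2 r^{2}$ ($m{\left(r \right)} = \left(r^{2} + r^{2}\right) + 49 = 2 r^{2} + 49 = 49 + 2 r^{2}$)
$M = - \frac{137788}{243}$ ($M = - \frac{148 \left(49 + 2 \left(\left(-1\right) 21\right)^{2}\right)}{243} = - \frac{148 \left(49 + 2 \left(-21\right)^{2}\right)}{243} = - \frac{148 \left(49 + 2 \cdot 441\right)}{243} = - \frac{148 \left(49 + 882\right)}{243} = \left(- \frac{148}{243}\right) 931 = - \frac{137788}{243} \approx -567.03$)
$F{\left(-301,f \right)} - M = \left(2 - 1178\right) - - \frac{137788}{243} = -1176 + \frac{137788}{243} = - \frac{147980}{243}$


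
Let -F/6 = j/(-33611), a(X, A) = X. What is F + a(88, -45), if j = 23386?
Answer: 3098084/33611 ≈ 92.175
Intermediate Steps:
F = 140316/33611 (F = -140316/(-33611) = -140316*(-1)/33611 = -6*(-23386/33611) = 140316/33611 ≈ 4.1747)
F + a(88, -45) = 140316/33611 + 88 = 3098084/33611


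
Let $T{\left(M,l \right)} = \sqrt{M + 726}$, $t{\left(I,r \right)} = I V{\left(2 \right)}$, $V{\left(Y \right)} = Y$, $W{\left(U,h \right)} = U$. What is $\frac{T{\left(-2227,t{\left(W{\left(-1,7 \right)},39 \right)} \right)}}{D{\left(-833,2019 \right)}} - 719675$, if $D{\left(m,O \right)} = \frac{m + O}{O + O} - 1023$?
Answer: $-719675 - \frac{2019 i \sqrt{1501}}{2064844} \approx -7.1968 \cdot 10^{5} - 0.037883 i$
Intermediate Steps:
$D{\left(m,O \right)} = -1023 + \frac{O + m}{2 O}$ ($D{\left(m,O \right)} = \frac{O + m}{2 O} - 1023 = -1023 + \frac{O + m}{2 O}$)
$t{\left(I,r \right)} = 2 I$ ($t{\left(I,r \right)} = I 2 = 2 I$)
$T{\left(M,l \right)} = \sqrt{726 + M}$
$\frac{T{\left(-2227,t{\left(W{\left(-1,7 \right)},39 \right)} \right)}}{D{\left(-833,2019 \right)}} - 719675 = \frac{\sqrt{726 - 2227}}{\frac{1}{2} \cdot \frac{1}{2019} \left(-833 - 4128855\right)} - 719675 = \frac{\sqrt{-1501}}{\frac{1}{2} \cdot \frac{1}{2019} \left(-833 - 4128855\right)} - 719675 = \frac{i \sqrt{1501}}{\frac{1}{2} \cdot \frac{1}{2019} \left(-4129688\right)} - 719675 = \frac{i \sqrt{1501}}{- \frac{2064844}{2019}} - 719675 = i \sqrt{1501} \left(- \frac{2019}{2064844}\right) - 719675 = - \frac{2019 i \sqrt{1501}}{2064844} - 719675 = -719675 - \frac{2019 i \sqrt{1501}}{2064844}$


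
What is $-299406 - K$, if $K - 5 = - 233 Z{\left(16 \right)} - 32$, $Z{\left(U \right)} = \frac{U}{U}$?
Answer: $-299146$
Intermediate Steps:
$Z{\left(U \right)} = 1$
$K = -260$ ($K = 5 - 265 = -260$)
$-299406 - K = -299406 - -260 = -299406 + 260 = -299146$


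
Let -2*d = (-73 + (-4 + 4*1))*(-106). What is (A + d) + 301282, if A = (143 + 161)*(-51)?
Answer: 281909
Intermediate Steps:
d = -3869 (d = -(-73 + (-4 + 4*1))*(-106)/2 = -(-73 + (-4 + 4))*(-106)/2 = -(-73 + 0)*(-106)/2 = -(-73)*(-106)/2 = -½*7738 = -3869)
A = -15504 (A = 304*(-51) = -15504)
(A + d) + 301282 = (-15504 - 3869) + 301282 = -19373 + 301282 = 281909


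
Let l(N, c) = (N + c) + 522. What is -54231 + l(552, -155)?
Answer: -53312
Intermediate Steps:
l(N, c) = 522 + N + c
-54231 + l(552, -155) = -54231 + (522 + 552 - 155) = -54231 + 919 = -53312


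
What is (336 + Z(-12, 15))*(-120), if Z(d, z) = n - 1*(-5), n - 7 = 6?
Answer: -42480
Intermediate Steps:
n = 13 (n = 7 + 6 = 13)
Z(d, z) = 18 (Z(d, z) = 13 - 1*(-5) = 13 + 5 = 18)
(336 + Z(-12, 15))*(-120) = (336 + 18)*(-120) = 354*(-120) = -42480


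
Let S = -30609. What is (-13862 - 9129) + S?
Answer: -53600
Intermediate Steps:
(-13862 - 9129) + S = (-13862 - 9129) - 30609 = -22991 - 30609 = -53600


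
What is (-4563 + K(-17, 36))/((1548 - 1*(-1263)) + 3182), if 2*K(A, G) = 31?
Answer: -9095/11986 ≈ -0.75880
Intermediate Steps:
K(A, G) = 31/2 (K(A, G) = (½)*31 = 31/2)
(-4563 + K(-17, 36))/((1548 - 1*(-1263)) + 3182) = (-4563 + 31/2)/((1548 - 1*(-1263)) + 3182) = -9095/(2*((1548 + 1263) + 3182)) = -9095/(2*(2811 + 3182)) = -9095/2/5993 = -9095/2*1/5993 = -9095/11986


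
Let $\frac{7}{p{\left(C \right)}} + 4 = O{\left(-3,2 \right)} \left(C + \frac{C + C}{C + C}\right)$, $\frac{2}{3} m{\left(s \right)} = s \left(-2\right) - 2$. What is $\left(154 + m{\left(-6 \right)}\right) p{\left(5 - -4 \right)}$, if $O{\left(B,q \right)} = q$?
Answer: $\frac{1183}{16} \approx 73.938$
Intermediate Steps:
$m{\left(s \right)} = -3 - 3 s$ ($m{\left(s \right)} = \frac{3 \left(s \left(-2\right) - 2\right)}{2} = \frac{3 \left(- 2 s - 2\right)}{2} = \frac{3 \left(-2 - 2 s\right)}{2} = -3 - 3 s$)
$p{\left(C \right)} = \frac{7}{-2 + 2 C}$ ($p{\left(C \right)} = \frac{7}{-4 + 2 \left(C + \frac{C + C}{C + C}\right)} = \frac{7}{-4 + 2 \left(C + \frac{2 C}{2 C}\right)} = \frac{7}{-4 + 2 \left(C + 2 C \frac{1}{2 C}\right)} = \frac{7}{-4 + 2 \left(C + 1\right)} = \frac{7}{-4 + 2 \left(1 + C\right)} = \frac{7}{-4 + \left(2 + 2 C\right)} = \frac{7}{-2 + 2 C}$)
$\left(154 + m{\left(-6 \right)}\right) p{\left(5 - -4 \right)} = \left(154 - -15\right) \frac{7}{2 \left(-1 + \left(5 - -4\right)\right)} = \left(154 + \left(-3 + 18\right)\right) \frac{7}{2 \left(-1 + \left(5 + 4\right)\right)} = \left(154 + 15\right) \frac{7}{2 \left(-1 + 9\right)} = 169 \frac{7}{2 \cdot 8} = 169 \cdot \frac{7}{2} \cdot \frac{1}{8} = 169 \cdot \frac{7}{16} = \frac{1183}{16}$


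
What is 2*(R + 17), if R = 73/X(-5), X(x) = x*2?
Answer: 97/5 ≈ 19.400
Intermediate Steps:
X(x) = 2*x
R = -73/10 (R = 73/((2*(-5))) = 73/(-10) = 73*(-1/10) = -73/10 ≈ -7.3000)
2*(R + 17) = 2*(-73/10 + 17) = 2*(97/10) = 97/5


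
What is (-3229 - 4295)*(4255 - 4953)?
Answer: 5251752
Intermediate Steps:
(-3229 - 4295)*(4255 - 4953) = -7524*(-698) = 5251752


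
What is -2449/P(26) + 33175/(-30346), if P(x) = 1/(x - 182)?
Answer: 11593474049/30346 ≈ 3.8204e+5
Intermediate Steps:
P(x) = 1/(-182 + x)
-2449/P(26) + 33175/(-30346) = -2449/(1/(-182 + 26)) + 33175/(-30346) = -2449/(1/(-156)) + 33175*(-1/30346) = -2449/(-1/156) - 33175/30346 = -2449*(-156) - 33175/30346 = 382044 - 33175/30346 = 11593474049/30346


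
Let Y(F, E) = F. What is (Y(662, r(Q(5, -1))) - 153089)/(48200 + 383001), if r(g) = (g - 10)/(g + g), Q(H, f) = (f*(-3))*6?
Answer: -152427/431201 ≈ -0.35349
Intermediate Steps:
Q(H, f) = -18*f (Q(H, f) = -3*f*6 = -18*f)
r(g) = (-10 + g)/(2*g) (r(g) = (-10 + g)/((2*g)) = (-10 + g)*(1/(2*g)) = (-10 + g)/(2*g))
(Y(662, r(Q(5, -1))) - 153089)/(48200 + 383001) = (662 - 153089)/(48200 + 383001) = -152427/431201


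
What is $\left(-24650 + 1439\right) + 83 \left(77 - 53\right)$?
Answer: $-21219$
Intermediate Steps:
$\left(-24650 + 1439\right) + 83 \left(77 - 53\right) = -23211 + 83 \cdot 24 = -23211 + 1992 = -21219$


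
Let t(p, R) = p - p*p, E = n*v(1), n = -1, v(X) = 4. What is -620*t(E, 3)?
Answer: 12400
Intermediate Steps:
E = -4 (E = -1*4 = -4)
t(p, R) = p - p²
-620*t(E, 3) = -(-2480)*(1 - 1*(-4)) = -(-2480)*(1 + 4) = -(-2480)*5 = -620*(-20) = 12400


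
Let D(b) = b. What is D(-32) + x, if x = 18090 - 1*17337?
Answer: 721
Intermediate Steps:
x = 753 (x = 18090 - 17337 = 753)
D(-32) + x = -32 + 753 = 721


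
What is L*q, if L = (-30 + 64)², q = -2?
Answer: -2312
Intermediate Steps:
L = 1156 (L = 34² = 1156)
L*q = 1156*(-2) = -2312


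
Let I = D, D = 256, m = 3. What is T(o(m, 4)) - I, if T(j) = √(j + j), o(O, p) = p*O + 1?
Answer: -256 + √26 ≈ -250.90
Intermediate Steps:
o(O, p) = 1 + O*p (o(O, p) = O*p + 1 = 1 + O*p)
I = 256
T(j) = √2*√j (T(j) = √(2*j) = √2*√j)
T(o(m, 4)) - I = √2*√(1 + 3*4) - 1*256 = √2*√(1 + 12) - 256 = √2*√13 - 256 = √26 - 256 = -256 + √26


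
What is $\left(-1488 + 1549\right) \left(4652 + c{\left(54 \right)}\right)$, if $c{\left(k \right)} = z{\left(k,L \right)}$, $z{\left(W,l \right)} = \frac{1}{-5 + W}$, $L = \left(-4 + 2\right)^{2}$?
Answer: $\frac{13904889}{49} \approx 2.8377 \cdot 10^{5}$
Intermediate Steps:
$L = 4$ ($L = \left(-2\right)^{2} = 4$)
$c{\left(k \right)} = \frac{1}{-5 + k}$
$\left(-1488 + 1549\right) \left(4652 + c{\left(54 \right)}\right) = \left(-1488 + 1549\right) \left(4652 + \frac{1}{-5 + 54}\right) = 61 \left(4652 + \frac{1}{49}\right) = 61 \cdot \frac{227949}{49} = \frac{13904889}{49}$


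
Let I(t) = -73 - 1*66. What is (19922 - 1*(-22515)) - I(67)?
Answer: 42576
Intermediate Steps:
I(t) = -139 (I(t) = -73 - 66 = -139)
(19922 - 1*(-22515)) - I(67) = (19922 - 1*(-22515)) - 1*(-139) = (19922 + 22515) + 139 = 42437 + 139 = 42576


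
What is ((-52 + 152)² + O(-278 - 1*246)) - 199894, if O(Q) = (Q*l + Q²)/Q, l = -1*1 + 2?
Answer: -190417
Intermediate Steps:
l = 1 (l = -1 + 2 = 1)
O(Q) = (Q + Q²)/Q (O(Q) = (Q*1 + Q²)/Q = (Q + Q²)/Q)
((-52 + 152)² + O(-278 - 1*246)) - 199894 = ((-52 + 152)² + (1 + (-278 - 1*246))) - 199894 = (100² + (1 + (-278 - 246))) - 199894 = (10000 + (1 - 524)) - 199894 = (10000 - 523) - 199894 = 9477 - 199894 = -190417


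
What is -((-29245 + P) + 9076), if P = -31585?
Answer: 51754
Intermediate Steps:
-((-29245 + P) + 9076) = -((-29245 - 31585) + 9076) = -(-60830 + 9076) = -1*(-51754) = 51754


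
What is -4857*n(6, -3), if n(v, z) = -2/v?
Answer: 1619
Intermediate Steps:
-4857*n(6, -3) = -(-9714)/6 = -4857*(-⅓) = 1619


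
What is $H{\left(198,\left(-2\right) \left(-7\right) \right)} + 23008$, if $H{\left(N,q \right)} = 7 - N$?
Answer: $22817$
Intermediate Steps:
$H{\left(198,\left(-2\right) \left(-7\right) \right)} + 23008 = \left(7 - 198\right) + 23008 = -191 + 23008 = 22817$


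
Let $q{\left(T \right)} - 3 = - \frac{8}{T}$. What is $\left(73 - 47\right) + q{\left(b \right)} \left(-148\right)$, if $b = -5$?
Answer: $- \frac{3274}{5} \approx -654.8$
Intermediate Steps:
$q{\left(T \right)} = 3 - \frac{8}{T}$
$\left(73 - 47\right) + q{\left(b \right)} \left(-148\right) = \left(73 - 47\right) + \left(3 - \frac{8}{-5}\right) \left(-148\right) = 26 + \left(3 - - \frac{8}{5}\right) \left(-148\right) = 26 + \left(3 + \frac{8}{5}\right) \left(-148\right) = 26 + \frac{23}{5} \left(-148\right) = 26 - \frac{3404}{5} = - \frac{3274}{5}$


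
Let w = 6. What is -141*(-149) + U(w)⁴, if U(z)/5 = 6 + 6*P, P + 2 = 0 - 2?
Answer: 65631009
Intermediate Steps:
P = -4 (P = -2 + (0 - 2) = -2 - 2 = -4)
U(z) = -90 (U(z) = 5*(6 + 6*(-4)) = 5*(6 - 24) = 5*(-18) = -90)
-141*(-149) + U(w)⁴ = -141*(-149) + (-90)⁴ = 21009 + 65610000 = 65631009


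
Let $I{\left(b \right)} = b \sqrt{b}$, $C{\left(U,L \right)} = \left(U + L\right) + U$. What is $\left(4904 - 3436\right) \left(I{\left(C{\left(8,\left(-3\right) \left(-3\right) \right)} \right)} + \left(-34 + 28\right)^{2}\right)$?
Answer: $236348$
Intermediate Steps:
$C{\left(U,L \right)} = L + 2 U$ ($C{\left(U,L \right)} = \left(L + U\right) + U = L + 2 U$)
$I{\left(b \right)} = b^{\frac{3}{2}}$
$\left(4904 - 3436\right) \left(I{\left(C{\left(8,\left(-3\right) \left(-3\right) \right)} \right)} + \left(-34 + 28\right)^{2}\right) = \left(4904 - 3436\right) \left(\left(\left(-3\right) \left(-3\right) + 2 \cdot 8\right)^{\frac{3}{2}} + \left(-34 + 28\right)^{2}\right) = 1468 \left(\left(9 + 16\right)^{\frac{3}{2}} + \left(-6\right)^{2}\right) = 1468 \left(25^{\frac{3}{2}} + 36\right) = 1468 \left(125 + 36\right) = 1468 \cdot 161 = 236348$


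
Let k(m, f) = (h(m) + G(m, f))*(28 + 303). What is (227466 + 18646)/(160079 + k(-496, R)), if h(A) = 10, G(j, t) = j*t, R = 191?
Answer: -246112/31194227 ≈ -0.0078897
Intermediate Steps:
k(m, f) = 3310 + 331*f*m (k(m, f) = (10 + m*f)*(28 + 303) = (10 + f*m)*331 = 3310 + 331*f*m)
(227466 + 18646)/(160079 + k(-496, R)) = (227466 + 18646)/(160079 + (3310 + 331*191*(-496))) = 246112/(160079 + (3310 - 31357616)) = 246112/(160079 - 31354306) = 246112/(-31194227) = 246112*(-1/31194227) = -246112/31194227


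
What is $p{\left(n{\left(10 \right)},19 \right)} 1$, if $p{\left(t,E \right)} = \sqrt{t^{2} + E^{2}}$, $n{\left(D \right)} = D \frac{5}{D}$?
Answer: $\sqrt{386} \approx 19.647$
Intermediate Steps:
$n{\left(D \right)} = 5$
$p{\left(t,E \right)} = \sqrt{E^{2} + t^{2}}$
$p{\left(n{\left(10 \right)},19 \right)} 1 = \sqrt{19^{2} + 5^{2}} \cdot 1 = \sqrt{361 + 25} \cdot 1 = \sqrt{386} \cdot 1 = \sqrt{386}$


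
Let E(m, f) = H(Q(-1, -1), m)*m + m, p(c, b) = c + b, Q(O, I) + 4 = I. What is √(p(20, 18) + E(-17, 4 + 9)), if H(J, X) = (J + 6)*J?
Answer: √106 ≈ 10.296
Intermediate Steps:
Q(O, I) = -4 + I
H(J, X) = J*(6 + J) (H(J, X) = (6 + J)*J = J*(6 + J))
p(c, b) = b + c
E(m, f) = -4*m (E(m, f) = ((-4 - 1)*(6 + (-4 - 1)))*m + m = (-5*(6 - 5))*m + m = (-5*1)*m + m = -5*m + m = -4*m)
√(p(20, 18) + E(-17, 4 + 9)) = √((18 + 20) - 4*(-17)) = √(38 + 68) = √106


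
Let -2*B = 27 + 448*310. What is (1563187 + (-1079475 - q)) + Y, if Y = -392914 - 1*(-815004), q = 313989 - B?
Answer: 1044719/2 ≈ 5.2236e+5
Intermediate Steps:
B = -138907/2 (B = -(27 + 448*310)/2 = -(27 + 138880)/2 = -½*138907 = -138907/2 ≈ -69454.)
q = 766885/2 (q = 313989 - 1*(-138907/2) = 313989 + 138907/2 = 766885/2 ≈ 3.8344e+5)
Y = 422090 (Y = -392914 + 815004 = 422090)
(1563187 + (-1079475 - q)) + Y = (1563187 + (-1079475 - 1*766885/2)) + 422090 = (1563187 + (-1079475 - 766885/2)) + 422090 = (1563187 - 2925835/2) + 422090 = 200539/2 + 422090 = 1044719/2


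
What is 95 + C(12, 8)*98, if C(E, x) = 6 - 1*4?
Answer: 291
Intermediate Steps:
C(E, x) = 2 (C(E, x) = 6 - 4 = 2)
95 + C(12, 8)*98 = 95 + 2*98 = 95 + 196 = 291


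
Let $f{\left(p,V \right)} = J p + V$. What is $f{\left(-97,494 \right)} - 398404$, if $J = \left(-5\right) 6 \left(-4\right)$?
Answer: $-409550$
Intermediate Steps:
$J = 120$ ($J = \left(-30\right) \left(-4\right) = 120$)
$f{\left(p,V \right)} = V + 120 p$ ($f{\left(p,V \right)} = 120 p + V = V + 120 p$)
$f{\left(-97,494 \right)} - 398404 = \left(494 + 120 \left(-97\right)\right) - 398404 = \left(494 - 11640\right) - 398404 = -11146 - 398404 = -409550$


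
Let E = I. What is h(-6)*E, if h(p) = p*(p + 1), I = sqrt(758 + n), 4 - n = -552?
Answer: 90*sqrt(146) ≈ 1087.5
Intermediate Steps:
n = 556 (n = 4 - 1*(-552) = 4 + 552 = 556)
I = 3*sqrt(146) (I = sqrt(758 + 556) = sqrt(1314) = 3*sqrt(146) ≈ 36.249)
E = 3*sqrt(146) ≈ 36.249
h(p) = p*(1 + p)
h(-6)*E = (-6*(1 - 6))*(3*sqrt(146)) = (-6*(-5))*(3*sqrt(146)) = 30*(3*sqrt(146)) = 90*sqrt(146)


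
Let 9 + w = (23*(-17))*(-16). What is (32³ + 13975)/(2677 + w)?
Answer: 46743/8924 ≈ 5.2379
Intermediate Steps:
w = 6247 (w = -9 + (23*(-17))*(-16) = -9 - 391*(-16) = -9 + 6256 = 6247)
(32³ + 13975)/(2677 + w) = (32³ + 13975)/(2677 + 6247) = (32768 + 13975)/8924 = 46743*(1/8924) = 46743/8924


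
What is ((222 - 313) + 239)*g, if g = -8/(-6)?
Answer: 592/3 ≈ 197.33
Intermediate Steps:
g = 4/3 (g = -8*(-⅙) = 4/3 ≈ 1.3333)
((222 - 313) + 239)*g = ((222 - 313) + 239)*(4/3) = (-91 + 239)*(4/3) = 148*(4/3) = 592/3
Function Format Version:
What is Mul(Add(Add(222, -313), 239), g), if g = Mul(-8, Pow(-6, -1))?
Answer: Rational(592, 3) ≈ 197.33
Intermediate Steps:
g = Rational(4, 3) (g = Mul(-8, Rational(-1, 6)) = Rational(4, 3) ≈ 1.3333)
Mul(Add(Add(222, -313), 239), g) = Mul(Add(Add(222, -313), 239), Rational(4, 3)) = Mul(Add(-91, 239), Rational(4, 3)) = Mul(148, Rational(4, 3)) = Rational(592, 3)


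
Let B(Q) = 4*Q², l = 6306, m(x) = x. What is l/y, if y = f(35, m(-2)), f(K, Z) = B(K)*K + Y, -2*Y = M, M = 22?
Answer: 2102/57163 ≈ 0.036772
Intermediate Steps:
Y = -11 (Y = -½*22 = -11)
f(K, Z) = -11 + 4*K³ (f(K, Z) = (4*K²)*K - 11 = 4*K³ - 11 = -11 + 4*K³)
y = 171489 (y = -11 + 4*35³ = -11 + 4*42875 = -11 + 171500 = 171489)
l/y = 6306/171489 = 6306*(1/171489) = 2102/57163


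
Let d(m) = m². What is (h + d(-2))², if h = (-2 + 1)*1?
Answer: 9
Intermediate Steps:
h = -1 (h = -1*1 = -1)
(h + d(-2))² = (-1 + (-2)²)² = (-1 + 4)² = 3² = 9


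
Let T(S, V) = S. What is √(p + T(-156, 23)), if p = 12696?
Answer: 2*√3135 ≈ 111.98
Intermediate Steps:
√(p + T(-156, 23)) = √(12696 - 156) = √12540 = 2*√3135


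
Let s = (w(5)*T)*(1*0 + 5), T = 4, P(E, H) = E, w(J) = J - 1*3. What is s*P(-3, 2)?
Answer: -120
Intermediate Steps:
w(J) = -3 + J (w(J) = J - 3 = -3 + J)
s = 40 (s = ((-3 + 5)*4)*(1*0 + 5) = (2*4)*(0 + 5) = 8*5 = 40)
s*P(-3, 2) = 40*(-3) = -120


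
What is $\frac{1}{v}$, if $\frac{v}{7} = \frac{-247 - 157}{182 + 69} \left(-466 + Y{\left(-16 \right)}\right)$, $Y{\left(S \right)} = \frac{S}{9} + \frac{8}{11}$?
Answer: $\frac{24849}{130761064} \approx 0.00019003$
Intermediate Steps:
$Y{\left(S \right)} = \frac{8}{11} + \frac{S}{9}$ ($Y{\left(S \right)} = S \frac{1}{9} + 8 \cdot \frac{1}{11} = \frac{S}{9} + \frac{8}{11} = \frac{8}{11} + \frac{S}{9}$)
$v = \frac{130761064}{24849}$ ($v = 7 \frac{-247 - 157}{182 + 69} \left(-466 + \left(\frac{8}{11} + \frac{1}{9} \left(-16\right)\right)\right) = 7 - \frac{404}{251} \left(-466 + \left(\frac{8}{11} - \frac{16}{9}\right)\right) = 7 \left(-404\right) \frac{1}{251} \left(-466 - \frac{104}{99}\right) = 7 \left(\left(- \frac{404}{251}\right) \left(- \frac{46238}{99}\right)\right) = 7 \cdot \frac{18680152}{24849} = \frac{130761064}{24849} \approx 5262.2$)
$\frac{1}{v} = \frac{1}{\frac{130761064}{24849}} = \frac{24849}{130761064}$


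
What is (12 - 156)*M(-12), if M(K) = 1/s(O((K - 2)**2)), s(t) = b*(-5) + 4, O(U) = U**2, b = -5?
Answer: -144/29 ≈ -4.9655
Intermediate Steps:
s(t) = 29 (s(t) = -5*(-5) + 4 = 25 + 4 = 29)
M(K) = 1/29
(12 - 156)*M(-12) = (12 - 156)*(1/29) = -144*1/29 = -144/29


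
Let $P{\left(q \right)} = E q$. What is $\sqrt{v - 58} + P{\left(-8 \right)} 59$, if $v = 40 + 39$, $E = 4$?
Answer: $-1888 + \sqrt{21} \approx -1883.4$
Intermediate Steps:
$P{\left(q \right)} = 4 q$
$v = 79$
$\sqrt{v - 58} + P{\left(-8 \right)} 59 = \sqrt{79 - 58} + 4 \left(-8\right) 59 = \sqrt{21} - 1888 = -1888 + \sqrt{21}$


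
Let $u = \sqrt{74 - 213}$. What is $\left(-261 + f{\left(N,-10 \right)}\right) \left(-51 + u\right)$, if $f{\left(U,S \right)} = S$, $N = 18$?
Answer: $13821 - 271 i \sqrt{139} \approx 13821.0 - 3195.0 i$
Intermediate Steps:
$u = i \sqrt{139}$ ($u = \sqrt{-139} = i \sqrt{139} \approx 11.79 i$)
$\left(-261 + f{\left(N,-10 \right)}\right) \left(-51 + u\right) = \left(-261 - 10\right) \left(-51 + i \sqrt{139}\right) = - 271 \left(-51 + i \sqrt{139}\right) = 13821 - 271 i \sqrt{139}$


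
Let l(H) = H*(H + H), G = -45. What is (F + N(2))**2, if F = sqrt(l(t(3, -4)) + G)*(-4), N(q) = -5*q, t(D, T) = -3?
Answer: -332 + 240*I*sqrt(3) ≈ -332.0 + 415.69*I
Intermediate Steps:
l(H) = 2*H**2 (l(H) = H*(2*H) = 2*H**2)
F = -12*I*sqrt(3) (F = sqrt(2*(-3)**2 - 45)*(-4) = sqrt(2*9 - 45)*(-4) = sqrt(18 - 45)*(-4) = sqrt(-27)*(-4) = (3*I*sqrt(3))*(-4) = -12*I*sqrt(3) ≈ -20.785*I)
(F + N(2))**2 = (-12*I*sqrt(3) - 5*2)**2 = (-12*I*sqrt(3) - 10)**2 = (-10 - 12*I*sqrt(3))**2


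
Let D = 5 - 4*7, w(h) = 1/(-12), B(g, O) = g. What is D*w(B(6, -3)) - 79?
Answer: -925/12 ≈ -77.083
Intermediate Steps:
w(h) = -1/12
D = -23 (D = 5 - 28 = -23)
D*w(B(6, -3)) - 79 = -23*(-1/12) - 79 = 23/12 - 79 = -925/12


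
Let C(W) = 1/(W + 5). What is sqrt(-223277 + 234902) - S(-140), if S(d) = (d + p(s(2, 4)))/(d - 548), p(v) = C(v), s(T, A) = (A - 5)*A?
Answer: -139/688 + 5*sqrt(465) ≈ 107.62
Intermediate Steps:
C(W) = 1/(5 + W)
s(T, A) = A*(-5 + A) (s(T, A) = (-5 + A)*A = A*(-5 + A))
p(v) = 1/(5 + v)
S(d) = (1 + d)/(-548 + d) (S(d) = (d + 1/(5 + 4*(-5 + 4)))/(d - 548) = (d + 1/(5 + 4*(-1)))/(-548 + d) = (d + 1/(5 - 4))/(-548 + d) = (d + 1/1)/(-548 + d) = (d + 1)/(-548 + d) = (1 + d)/(-548 + d))
sqrt(-223277 + 234902) - S(-140) = sqrt(-223277 + 234902) - (1 - 140)/(-548 - 140) = sqrt(11625) - (-139)/(-688) = 5*sqrt(465) - (-1)*(-139)/688 = 5*sqrt(465) - 1*139/688 = 5*sqrt(465) - 139/688 = -139/688 + 5*sqrt(465)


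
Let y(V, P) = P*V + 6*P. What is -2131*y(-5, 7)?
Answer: -14917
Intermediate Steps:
y(V, P) = 6*P + P*V
-2131*y(-5, 7) = -14917*(6 - 5) = -14917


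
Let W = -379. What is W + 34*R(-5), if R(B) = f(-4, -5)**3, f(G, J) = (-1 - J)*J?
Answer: -272379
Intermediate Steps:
f(G, J) = J*(-1 - J)
R(B) = -8000 (R(B) = (-1*(-5)*(1 - 5))**3 = (-1*(-5)*(-4))**3 = (-20)**3 = -8000)
W + 34*R(-5) = -379 + 34*(-8000) = -379 - 272000 = -272379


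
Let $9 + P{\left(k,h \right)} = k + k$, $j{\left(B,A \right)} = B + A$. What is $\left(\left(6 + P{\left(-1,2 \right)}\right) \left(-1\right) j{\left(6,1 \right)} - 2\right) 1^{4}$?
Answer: $33$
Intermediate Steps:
$j{\left(B,A \right)} = A + B$
$P{\left(k,h \right)} = -9 + 2 k$ ($P{\left(k,h \right)} = -9 + \left(k + k\right) = -9 + 2 k$)
$\left(\left(6 + P{\left(-1,2 \right)}\right) \left(-1\right) j{\left(6,1 \right)} - 2\right) 1^{4} = \left(\left(6 + \left(-9 + 2 \left(-1\right)\right)\right) \left(-1\right) \left(1 + 6\right) - 2\right) 1^{4} = \left(\left(6 - 11\right) \left(-1\right) 7 - 2\right) 1 = \left(\left(-5\right) \left(-1\right) 7 - 2\right) 1 = \left(5 \cdot 7 - 2\right) 1 = \left(35 - 2\right) 1 = 33 \cdot 1 = 33$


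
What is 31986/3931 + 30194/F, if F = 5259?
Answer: 286906988/20673129 ≈ 13.878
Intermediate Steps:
31986/3931 + 30194/F = 31986/3931 + 30194/5259 = 286906988/20673129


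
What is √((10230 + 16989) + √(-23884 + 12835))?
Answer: √(27219 + I*√11049) ≈ 164.98 + 0.3186*I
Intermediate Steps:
√((10230 + 16989) + √(-23884 + 12835)) = √(27219 + √(-11049)) = √(27219 + I*√11049)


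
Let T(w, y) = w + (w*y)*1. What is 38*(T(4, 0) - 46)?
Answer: -1596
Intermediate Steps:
T(w, y) = w + w*y
38*(T(4, 0) - 46) = 38*(4*(1 + 0) - 46) = 38*(4*1 - 46) = 38*(4 - 46) = 38*(-42) = -1596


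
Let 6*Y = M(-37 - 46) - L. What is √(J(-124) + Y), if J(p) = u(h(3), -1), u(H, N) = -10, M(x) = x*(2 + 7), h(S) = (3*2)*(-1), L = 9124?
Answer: I*√59586/6 ≈ 40.684*I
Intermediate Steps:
h(S) = -6 (h(S) = 6*(-1) = -6)
M(x) = 9*x (M(x) = x*9 = 9*x)
J(p) = -10
Y = -9871/6 (Y = (9*(-37 - 46) - 1*9124)/6 = (9*(-83) - 9124)/6 = (-747 - 9124)/6 = (⅙)*(-9871) = -9871/6 ≈ -1645.2)
√(J(-124) + Y) = √(-10 - 9871/6) = √(-9931/6) = I*√59586/6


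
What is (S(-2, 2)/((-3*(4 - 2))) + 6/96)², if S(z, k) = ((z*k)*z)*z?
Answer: 17161/2304 ≈ 7.4483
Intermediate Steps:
S(z, k) = k*z³ (S(z, k) = ((k*z)*z)*z = (k*z²)*z = k*z³)
(S(-2, 2)/((-3*(4 - 2))) + 6/96)² = ((2*(-2)³)/((-3*(4 - 2))) + 6/96)² = ((2*(-8))/((-3*2)) + 6*(1/96))² = (-16/(-6) + 1/16)² = (-16*(-⅙) + 1/16)² = (8/3 + 1/16)² = (131/48)² = 17161/2304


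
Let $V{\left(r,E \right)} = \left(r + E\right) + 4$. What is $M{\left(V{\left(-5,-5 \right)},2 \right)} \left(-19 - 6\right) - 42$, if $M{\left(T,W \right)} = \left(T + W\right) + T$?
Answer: $208$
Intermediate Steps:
$V{\left(r,E \right)} = 4 + E + r$ ($V{\left(r,E \right)} = \left(E + r\right) + 4 = 4 + E + r$)
$M{\left(T,W \right)} = W + 2 T$
$M{\left(V{\left(-5,-5 \right)},2 \right)} \left(-19 - 6\right) - 42 = \left(2 + 2 \left(4 - 5 - 5\right)\right) \left(-19 - 6\right) - 42 = \left(2 + 2 \left(-6\right)\right) \left(-19 - 6\right) - 42 = \left(2 - 12\right) \left(-25\right) - 42 = \left(-10\right) \left(-25\right) - 42 = 250 - 42 = 208$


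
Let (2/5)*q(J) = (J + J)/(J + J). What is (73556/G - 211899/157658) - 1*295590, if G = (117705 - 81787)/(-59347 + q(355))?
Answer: -1181031365883939/2831380022 ≈ -4.1712e+5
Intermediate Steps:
q(J) = 5/2 (q(J) = 5*((J + J)/(J + J))/2 = 5*((2*J)/((2*J)))/2 = 5*((2*J)*(1/(2*J)))/2 = (5/2)*1 = 5/2)
G = -71836/118689 (G = (117705 - 81787)/(-59347 + 5/2) = 35918/(-118689/2) = 35918*(-2/118689) = -71836/118689 ≈ -0.60525)
(73556/G - 211899/157658) - 1*295590 = (73556/(-71836/118689) - 211899/157658) - 1*295590 = (73556*(-118689/71836) - 211899*1/157658) - 295590 = (-2182572021/17959 - 211899/157658) - 295590 = -344103745180959/2831380022 - 295590 = -1181031365883939/2831380022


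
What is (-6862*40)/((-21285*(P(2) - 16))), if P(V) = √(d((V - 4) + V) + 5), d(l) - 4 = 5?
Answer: -439168/515097 - 27448*√14/515097 ≈ -1.0520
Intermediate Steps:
d(l) = 9 (d(l) = 4 + 5 = 9)
P(V) = √14 (P(V) = √(9 + 5) = √14)
(-6862*40)/((-21285*(P(2) - 16))) = (-6862*40)/((-21285*(√14 - 16))) = -274480*(-1/(21285*(-16 + √14))) = -274480/(340560 - 21285*√14)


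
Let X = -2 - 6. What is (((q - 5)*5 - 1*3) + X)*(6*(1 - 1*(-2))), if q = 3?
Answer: -378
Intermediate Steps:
X = -8
(((q - 5)*5 - 1*3) + X)*(6*(1 - 1*(-2))) = (((3 - 5)*5 - 1*3) - 8)*(6*(1 - 1*(-2))) = ((-2*5 - 3) - 8)*(6*(1 + 2)) = ((-10 - 3) - 8)*(6*3) = (-13 - 8)*18 = -21*18 = -378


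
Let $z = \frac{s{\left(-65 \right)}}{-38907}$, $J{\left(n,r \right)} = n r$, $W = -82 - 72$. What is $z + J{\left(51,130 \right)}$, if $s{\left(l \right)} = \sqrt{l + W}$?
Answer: $6630 - \frac{i \sqrt{219}}{38907} \approx 6630.0 - 0.00038036 i$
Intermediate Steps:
$W = -154$
$s{\left(l \right)} = \sqrt{-154 + l}$ ($s{\left(l \right)} = \sqrt{l - 154} = \sqrt{-154 + l}$)
$z = - \frac{i \sqrt{219}}{38907}$ ($z = \frac{\sqrt{-154 - 65}}{-38907} = \sqrt{-219} \left(- \frac{1}{38907}\right) = i \sqrt{219} \left(- \frac{1}{38907}\right) = - \frac{i \sqrt{219}}{38907} \approx - 0.00038036 i$)
$z + J{\left(51,130 \right)} = - \frac{i \sqrt{219}}{38907} + 51 \cdot 130 = - \frac{i \sqrt{219}}{38907} + 6630 = 6630 - \frac{i \sqrt{219}}{38907}$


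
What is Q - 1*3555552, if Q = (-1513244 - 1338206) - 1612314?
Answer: -8019316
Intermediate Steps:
Q = -4463764 (Q = -2851450 - 1612314 = -4463764)
Q - 1*3555552 = -4463764 - 1*3555552 = -4463764 - 3555552 = -8019316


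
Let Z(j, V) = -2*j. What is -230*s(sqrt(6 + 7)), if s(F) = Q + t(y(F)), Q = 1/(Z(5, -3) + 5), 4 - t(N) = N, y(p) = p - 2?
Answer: -1334 + 230*sqrt(13) ≈ -504.72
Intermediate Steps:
y(p) = -2 + p
t(N) = 4 - N
Q = -1/5 (Q = 1/(-2*5 + 5) = 1/(-10 + 5) = 1/(-5) = -1/5 ≈ -0.20000)
s(F) = 29/5 - F (s(F) = -1/5 + (4 - (-2 + F)) = -1/5 + (4 + (2 - F)) = -1/5 + (6 - F) = 29/5 - F)
-230*s(sqrt(6 + 7)) = -230*(29/5 - sqrt(6 + 7)) = -230*(29/5 - sqrt(13)) = -1334 + 230*sqrt(13)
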